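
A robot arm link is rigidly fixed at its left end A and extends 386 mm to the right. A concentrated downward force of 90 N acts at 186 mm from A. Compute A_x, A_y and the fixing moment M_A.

A_x = 0, A_y = 90.00 N, M_A = 16740 N·mm

ΣF_x = 0: A_x = 0.
ΣF_y = 0: A_y − 90 = 0 → A_y = 90.00 N.
ΣM about A: M_A − 90·186 = 0 → M_A = 16740 N·mm.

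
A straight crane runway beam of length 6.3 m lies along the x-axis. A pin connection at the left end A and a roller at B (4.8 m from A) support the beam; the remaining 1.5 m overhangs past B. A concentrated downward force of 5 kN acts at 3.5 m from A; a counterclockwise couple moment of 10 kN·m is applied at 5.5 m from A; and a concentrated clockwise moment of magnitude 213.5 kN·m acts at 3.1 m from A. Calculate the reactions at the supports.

A_x = 0, A_y = -41.04 kN, B_y = 46.04 kN

Moments about A: B_y·4.8 − 5·3.5 + 10 − 213.5 = 0 → B_y = 221/4.8 = 46.0417 ≈ 46.04 kN.
ΣF_y = 0: A_y + 46.0417 − 5 = 0 → A_y = -41.04 kN.
ΣF_x = 0: no horizontal applied forces, so A_x = 0.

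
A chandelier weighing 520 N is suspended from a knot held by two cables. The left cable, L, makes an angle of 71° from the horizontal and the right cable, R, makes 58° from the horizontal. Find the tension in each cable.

T_L = 354.6 N, T_R = 217.8 N

ΣF_x = 0: −T_L·cos71° + T_R·cos58° = 0 → T_R = 0.614373·T_L.
ΣF_y = 0: T_L·sin71° + T_R·sin58° = 520.
Substitute: T_L·(0.945519 + 0.614373·0.848048) = 520 → T_L = 354.577 ≈ 354.6 N.
Then T_R = 0.614373 × 354.577 = 217.8 N.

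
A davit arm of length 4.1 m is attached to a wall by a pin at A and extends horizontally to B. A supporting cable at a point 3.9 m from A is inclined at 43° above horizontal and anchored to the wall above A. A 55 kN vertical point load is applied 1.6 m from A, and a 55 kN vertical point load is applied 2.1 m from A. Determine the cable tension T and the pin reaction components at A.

T = 76.51 kN, A_x = 55.96 kN, A_y = 57.82 kN

ΣM about A: T·sin43°·3.9 − 55·1.6 − 55·2.1 = 0 → T = 203.5/(3.9·0.681998) = 76.5097 ≈ 76.51 kN.
ΣF_x = 0: A_x − T·cos43° = 0 → A_x = 76.5097 × 0.731354 = 55.96 kN.
ΣF_y = 0: A_y + T·sin43° − 55 − 55 = 0 → A_y = 110 − 76.5097 × 0.681998 = 57.82 kN.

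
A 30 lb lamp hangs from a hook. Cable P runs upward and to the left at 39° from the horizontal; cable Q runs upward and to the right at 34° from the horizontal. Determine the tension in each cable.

ΣF_x = 0: −T_P·cos39° + T_Q·cos34° = 0 → T_Q = 0.937407·T_P.
ΣF_y = 0: T_P·sin39° + T_Q·sin34° = 30.
Substitute: T_P·(0.62932 + 0.937407·0.559193) = 30 → T_P = 26.0075 ≈ 26.01 lb.
Then T_Q = 0.937407 × 26.0075 = 24.38 lb.

T_P = 26.01 lb, T_Q = 24.38 lb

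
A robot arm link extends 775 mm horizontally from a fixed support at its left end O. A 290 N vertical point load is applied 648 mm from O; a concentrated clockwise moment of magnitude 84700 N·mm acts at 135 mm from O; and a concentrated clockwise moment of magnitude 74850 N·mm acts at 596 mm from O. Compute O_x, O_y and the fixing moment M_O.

O_x = 0, O_y = 290.0 N, M_O = 347500 N·mm

ΣF_x = 0: O_x = 0.
ΣF_y = 0: O_y − 290 = 0 → O_y = 290.0 N.
ΣM about O: M_O − 290·648 − 84700 − 74850 = 0 → M_O = 347500 N·mm.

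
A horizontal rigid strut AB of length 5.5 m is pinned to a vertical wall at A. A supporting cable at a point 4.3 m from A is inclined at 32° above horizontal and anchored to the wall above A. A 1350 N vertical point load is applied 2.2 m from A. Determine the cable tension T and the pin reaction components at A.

ΣM about A: T·sin32°·4.3 − 1350·2.2 = 0 → T = 2970/(4.3·0.529919) = 1303.4 ≈ 1303 N.
ΣF_x = 0: A_x − T·cos32° = 0 → A_x = 1303.4 × 0.848048 = 1105 N.
ΣF_y = 0: A_y + T·sin32° − 1350 = 0 → A_y = 1350 − 1303.4 × 0.529919 = 659.3 N.

T = 1303 N, A_x = 1105 N, A_y = 659.3 N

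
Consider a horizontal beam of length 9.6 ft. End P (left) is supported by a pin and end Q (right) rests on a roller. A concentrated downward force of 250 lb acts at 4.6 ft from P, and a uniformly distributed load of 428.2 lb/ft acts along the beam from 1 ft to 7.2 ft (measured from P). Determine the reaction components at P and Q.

P_x = 0, P_y = 1651 lb, Q_y = 1254 lb

Resultant of the distributed load: 428.2 × 6.2 = 2654.84 lb at 4.1 ft from P.
Taking moments about P: Q_y·9.6 − 250·4.6 − (428.2·6.2)·4.1 = 0 → Q_y = 12034.844/9.6 = 1253.63 ≈ 1254 lb.
ΣF_y = 0: P_y + 1253.63 − 250 − 428.2·6.2 = 0 → P_y = 1651 lb.
ΣF_x = 0: no horizontal applied forces, so P_x = 0.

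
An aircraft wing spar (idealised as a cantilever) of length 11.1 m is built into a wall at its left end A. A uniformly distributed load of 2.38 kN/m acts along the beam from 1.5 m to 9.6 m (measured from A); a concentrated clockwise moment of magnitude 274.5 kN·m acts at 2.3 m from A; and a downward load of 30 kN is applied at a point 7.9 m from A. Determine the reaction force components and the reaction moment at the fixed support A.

A_x = 0, A_y = 49.28 kN, M_A = 618.5 kN·m

Resultant of the distributed load: 2.38 × 8.1 = 19.278 kN at 5.55 m from A.
ΣF_x = 0: A_x = 0.
ΣF_y = 0: A_y − 2.38·8.1 − 30 = 0 → A_y = 49.28 kN.
ΣM about A: M_A − (2.38·8.1)·5.55 − 274.5 − 30·7.9 = 0 → M_A = 618.5 kN·m.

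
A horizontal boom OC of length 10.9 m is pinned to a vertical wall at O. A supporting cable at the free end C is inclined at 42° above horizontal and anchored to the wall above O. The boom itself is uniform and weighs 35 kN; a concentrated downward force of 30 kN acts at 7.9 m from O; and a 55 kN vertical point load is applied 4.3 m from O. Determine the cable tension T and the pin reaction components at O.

ΣM about O: T·sin42°·10.9 − 35·5.45 − 30·7.9 − 55·4.3 = 0 → T = 664.25/(10.9·0.669131) = 91.0739 ≈ 91.07 kN.
ΣF_x = 0: O_x − T·cos42° = 0 → O_x = 91.0739 × 0.743145 = 67.68 kN.
ΣF_y = 0: O_y + T·sin42° − 35 − 30 − 55 = 0 → O_y = 120 − 91.0739 × 0.669131 = 59.06 kN.

T = 91.07 kN, O_x = 67.68 kN, O_y = 59.06 kN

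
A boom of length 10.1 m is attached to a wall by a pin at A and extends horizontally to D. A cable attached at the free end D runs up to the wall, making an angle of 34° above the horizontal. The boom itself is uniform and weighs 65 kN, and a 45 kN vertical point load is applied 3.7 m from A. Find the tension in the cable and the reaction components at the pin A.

ΣM about A: T·sin34°·10.1 − 65·5.05 − 45·3.7 = 0 → T = 494.75/(10.1·0.559193) = 87.5997 ≈ 87.60 kN.
ΣF_x = 0: A_x − T·cos34° = 0 → A_x = 87.5997 × 0.829038 = 72.62 kN.
ΣF_y = 0: A_y + T·sin34° − 65 − 45 = 0 → A_y = 110 − 87.5997 × 0.559193 = 61.01 kN.

T = 87.60 kN, A_x = 72.62 kN, A_y = 61.01 kN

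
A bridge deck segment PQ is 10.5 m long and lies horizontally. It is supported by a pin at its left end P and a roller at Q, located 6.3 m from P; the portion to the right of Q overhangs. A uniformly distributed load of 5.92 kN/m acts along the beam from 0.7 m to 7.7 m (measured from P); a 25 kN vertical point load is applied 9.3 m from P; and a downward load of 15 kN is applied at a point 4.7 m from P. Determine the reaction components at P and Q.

P_x = 0, P_y = 5.718 kN, Q_y = 75.72 kN

Resultant of the distributed load: 5.92 × 7 = 41.44 kN at 4.2 m from P.
ΣM about P: Q_y·6.3 − (5.92·7)·4.2 − 25·9.3 − 15·4.7 = 0 → Q_y = 477.048/6.3 = 75.7219 ≈ 75.72 kN.
ΣF_y = 0: P_y + 75.7219 − 5.92·7 − 25 − 15 = 0 → P_y = 5.718 kN.
ΣF_x = 0: no horizontal applied forces, so P_x = 0.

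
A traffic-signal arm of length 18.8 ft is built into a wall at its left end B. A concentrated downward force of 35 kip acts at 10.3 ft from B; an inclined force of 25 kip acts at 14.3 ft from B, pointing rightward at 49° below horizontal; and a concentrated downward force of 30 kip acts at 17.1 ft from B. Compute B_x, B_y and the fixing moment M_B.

ΣF_x = 0: B_x + 25·cos49° = 0 → B_x = -16.40 kip.
ΣF_y = 0: B_y − 35 − 25·sin49° − 30 = 0 → B_y = 83.87 kip.
ΣM about B: M_B − 35·10.3 − 25·sin49°·14.3 − 30·17.1 = 0 → M_B = 1143 kip·ft.

B_x = -16.40 kip, B_y = 83.87 kip, M_B = 1143 kip·ft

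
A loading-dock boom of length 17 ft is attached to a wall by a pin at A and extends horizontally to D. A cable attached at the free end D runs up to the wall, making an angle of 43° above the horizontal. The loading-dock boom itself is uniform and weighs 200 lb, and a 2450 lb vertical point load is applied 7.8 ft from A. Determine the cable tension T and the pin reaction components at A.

T = 1795 lb, A_x = 1313 lb, A_y = 1426 lb

ΣM about A: T·sin43°·17 − 200·8.5 − 2450·7.8 = 0 → T = 20810/(17·0.681998) = 1794.9 ≈ 1795 lb.
ΣF_x = 0: A_x − T·cos43° = 0 → A_x = 1794.9 × 0.731354 = 1313 lb.
ΣF_y = 0: A_y + T·sin43° − 200 − 2450 = 0 → A_y = 2650 − 1794.9 × 0.681998 = 1426 lb.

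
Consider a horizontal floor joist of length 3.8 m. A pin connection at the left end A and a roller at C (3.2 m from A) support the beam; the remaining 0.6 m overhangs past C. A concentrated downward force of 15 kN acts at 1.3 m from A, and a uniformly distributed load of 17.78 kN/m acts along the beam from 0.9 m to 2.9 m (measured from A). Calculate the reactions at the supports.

Resultant of the distributed load: 17.78 × 2 = 35.56 kN at 1.9 m from A.
Moments about A: C_y·3.2 − 15·1.3 − (17.78·2)·1.9 = 0 → C_y = 87.064/3.2 = 27.2075 ≈ 27.21 kN.
ΣF_y = 0: A_y + 27.2075 − 15 − 17.78·2 = 0 → A_y = 23.35 kN.
ΣF_x = 0: no horizontal applied forces, so A_x = 0.

A_x = 0, A_y = 23.35 kN, C_y = 27.21 kN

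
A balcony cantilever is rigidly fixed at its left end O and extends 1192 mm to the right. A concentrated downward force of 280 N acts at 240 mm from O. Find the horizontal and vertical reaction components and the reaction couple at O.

O_x = 0, O_y = 280.0 N, M_O = 67200 N·mm

ΣF_x = 0: O_x = 0.
ΣF_y = 0: O_y − 280 = 0 → O_y = 280.0 N.
ΣM about O: M_O − 280·240 = 0 → M_O = 67200 N·mm.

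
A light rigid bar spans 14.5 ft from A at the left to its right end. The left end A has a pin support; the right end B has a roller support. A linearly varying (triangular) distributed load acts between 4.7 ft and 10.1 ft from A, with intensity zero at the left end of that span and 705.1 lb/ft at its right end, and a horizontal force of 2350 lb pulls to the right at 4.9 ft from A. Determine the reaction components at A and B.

Resultant of the triangular load: ½ × 705.1 × 5.4 = 1903.77 lb, acting at 8.3 ft from A (one-third of the span from the peak).
Moments about A: B_y·14.5 − (½·705.1·5.4)·8.3 = 0 → B_y = 15801.291/14.5 = 1089.74 ≈ 1090 lb.
ΣF_y = 0: A_y + 1089.74 − ½·705.1·5.4 = 0 → A_y = 814.0 lb.
ΣF_x = 0: A_x + 2350 = 0 → A_x = -2350 lb.

A_x = -2350 lb, A_y = 814.0 lb, B_y = 1090 lb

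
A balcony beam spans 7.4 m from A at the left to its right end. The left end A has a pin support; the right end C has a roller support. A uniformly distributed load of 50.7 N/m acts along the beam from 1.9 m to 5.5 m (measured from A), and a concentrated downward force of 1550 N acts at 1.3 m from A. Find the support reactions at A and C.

A_x = 0, A_y = 1369 N, C_y = 363.6 N

Resultant of the distributed load: 50.7 × 3.6 = 182.52 N at 3.7 m from A.
Moments about A: C_y·7.4 − (50.7·3.6)·3.7 − 1550·1.3 = 0 → C_y = 2690.324/7.4 = 363.557 ≈ 363.6 N.
ΣF_y = 0: A_y + 363.557 − 50.7·3.6 − 1550 = 0 → A_y = 1369 N.
ΣF_x = 0: no horizontal applied forces, so A_x = 0.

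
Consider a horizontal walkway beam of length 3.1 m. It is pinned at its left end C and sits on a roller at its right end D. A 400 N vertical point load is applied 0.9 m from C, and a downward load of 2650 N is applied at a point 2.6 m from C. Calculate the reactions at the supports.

C_x = 0, C_y = 711.3 N, D_y = 2339 N

Moments about C: D_y·3.1 − 400·0.9 − 2650·2.6 = 0 → D_y = 7250/3.1 = 2338.71 ≈ 2339 N.
ΣF_y = 0: C_y + 2338.71 − 400 − 2650 = 0 → C_y = 711.3 N.
ΣF_x = 0: no horizontal applied forces, so C_x = 0.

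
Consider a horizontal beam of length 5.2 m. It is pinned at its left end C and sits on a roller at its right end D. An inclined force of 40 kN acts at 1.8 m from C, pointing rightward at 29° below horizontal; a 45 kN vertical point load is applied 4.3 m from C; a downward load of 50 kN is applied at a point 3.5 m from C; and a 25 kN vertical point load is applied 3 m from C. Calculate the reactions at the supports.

Moments about C: D_y·5.2 − 40·sin29°·1.8 − 45·4.3 − 50·3.5 − 25·3 = 0 → D_y = 478.406/5.2 = 92.0012 ≈ 92.00 kN.
ΣF_y = 0: C_y + 92.0012 − 40·sin29° − 45 − 50 − 25 = 0 → C_y = 47.39 kN.
ΣF_x = 0: C_x + 40·cos29° = 0 → C_x = -34.98 kN.

C_x = -34.98 kN, C_y = 47.39 kN, D_y = 92.00 kN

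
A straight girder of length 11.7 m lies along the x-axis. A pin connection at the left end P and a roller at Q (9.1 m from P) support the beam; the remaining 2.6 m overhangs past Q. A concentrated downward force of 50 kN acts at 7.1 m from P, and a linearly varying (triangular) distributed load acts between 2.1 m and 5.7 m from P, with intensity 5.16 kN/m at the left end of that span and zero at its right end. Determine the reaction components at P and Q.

P_x = 0, P_y = 16.91 kN, Q_y = 42.38 kN

Resultant of the triangular load: ½ × 5.16 × 3.6 = 9.288 kN, acting at 3.3 m from P (one-third of the span from the peak).
Taking moments about P: Q_y·9.1 − 50·7.1 − (½·5.16·3.6)·3.3 = 0 → Q_y = 385.6504/9.1 = 42.3792 ≈ 42.38 kN.
ΣF_y = 0: P_y + 42.3792 − 50 − ½·5.16·3.6 = 0 → P_y = 16.91 kN.
ΣF_x = 0: no horizontal applied forces, so P_x = 0.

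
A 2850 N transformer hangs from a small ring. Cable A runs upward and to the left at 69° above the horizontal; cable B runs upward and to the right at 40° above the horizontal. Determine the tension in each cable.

T_A = 2309 N, T_B = 1080 N

ΣF_x = 0: −T_A·cos69° + T_B·cos40° = 0 → T_B = 0.467816·T_A.
ΣF_y = 0: T_A·sin69° + T_B·sin40° = 2850.
Substitute: T_A·(0.93358 + 0.467816·0.642788) = 2850 → T_A = 2309.03 ≈ 2309 N.
Then T_B = 0.467816 × 2309.03 = 1080 N.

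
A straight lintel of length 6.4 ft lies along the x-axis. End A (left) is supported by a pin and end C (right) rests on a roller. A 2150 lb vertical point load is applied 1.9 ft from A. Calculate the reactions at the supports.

Moments about A: C_y·6.4 − 2150·1.9 = 0 → C_y = 4085/6.4 = 638.281 ≈ 638.3 lb.
ΣF_y = 0: A_y + 638.281 − 2150 = 0 → A_y = 1512 lb.
ΣF_x = 0: no horizontal applied forces, so A_x = 0.

A_x = 0, A_y = 1512 lb, C_y = 638.3 lb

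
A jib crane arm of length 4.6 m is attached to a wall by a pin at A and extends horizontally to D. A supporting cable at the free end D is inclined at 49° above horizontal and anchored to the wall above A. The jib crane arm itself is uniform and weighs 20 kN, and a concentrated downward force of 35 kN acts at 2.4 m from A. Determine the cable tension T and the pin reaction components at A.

T = 37.45 kN, A_x = 24.57 kN, A_y = 26.74 kN

ΣM about A: T·sin49°·4.6 − 20·2.3 − 35·2.4 = 0 → T = 130/(4.6·0.75471) = 37.446 ≈ 37.45 kN.
ΣF_x = 0: A_x − T·cos49° = 0 → A_x = 37.446 × 0.656059 = 24.57 kN.
ΣF_y = 0: A_y + T·sin49° − 20 − 35 = 0 → A_y = 55 − 37.446 × 0.75471 = 26.74 kN.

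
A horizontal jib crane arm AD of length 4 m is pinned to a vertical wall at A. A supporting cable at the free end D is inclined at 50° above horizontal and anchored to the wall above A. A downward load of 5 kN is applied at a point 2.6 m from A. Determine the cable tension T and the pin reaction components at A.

T = 4.243 kN, A_x = 2.727 kN, A_y = 1.750 kN

ΣM about A: T·sin50°·4 − 5·2.6 = 0 → T = 13/(4·0.766044) = 4.24258 ≈ 4.243 kN.
ΣF_x = 0: A_x − T·cos50° = 0 → A_x = 4.24258 × 0.642788 = 2.727 kN.
ΣF_y = 0: A_y + T·sin50° − 5 = 0 → A_y = 5 − 4.24258 × 0.766044 = 1.750 kN.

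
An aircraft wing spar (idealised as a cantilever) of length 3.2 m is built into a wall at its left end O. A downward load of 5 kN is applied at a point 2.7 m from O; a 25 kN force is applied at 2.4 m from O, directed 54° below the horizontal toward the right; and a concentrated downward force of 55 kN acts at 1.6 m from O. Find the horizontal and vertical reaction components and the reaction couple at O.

ΣF_x = 0: O_x + 25·cos54° = 0 → O_x = -14.69 kN.
ΣF_y = 0: O_y − 5 − 25·sin54° − 55 = 0 → O_y = 80.23 kN.
ΣM about O: M_O − 5·2.7 − 25·sin54°·2.4 − 55·1.6 = 0 → M_O = 150.0 kN·m.

O_x = -14.69 kN, O_y = 80.23 kN, M_O = 150.0 kN·m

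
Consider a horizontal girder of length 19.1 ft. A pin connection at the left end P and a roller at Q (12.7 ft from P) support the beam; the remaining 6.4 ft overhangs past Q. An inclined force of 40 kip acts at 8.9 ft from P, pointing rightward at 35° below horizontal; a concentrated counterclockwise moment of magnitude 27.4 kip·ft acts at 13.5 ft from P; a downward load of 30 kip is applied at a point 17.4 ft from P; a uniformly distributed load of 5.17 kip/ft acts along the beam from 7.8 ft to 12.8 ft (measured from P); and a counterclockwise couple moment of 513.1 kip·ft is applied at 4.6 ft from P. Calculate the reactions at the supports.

P_x = -32.77 kip, P_y = 43.21 kip, Q_y = 35.59 kip

Resultant of the distributed load: 5.17 × 5 = 25.85 kip at 10.3 ft from P.
Taking moments about P: Q_y·12.7 − 40·sin35°·8.9 + 27.4 − 30·17.4 − (5.17·5)·10.3 + 513.1 = 0 → Q_y = 451.948/12.7 = 35.5865 ≈ 35.59 kip.
ΣF_y = 0: P_y + 35.5865 − 40·sin35° − 30 − 5.17·5 = 0 → P_y = 43.21 kip.
ΣF_x = 0: P_x + 40·cos35° = 0 → P_x = -32.77 kip.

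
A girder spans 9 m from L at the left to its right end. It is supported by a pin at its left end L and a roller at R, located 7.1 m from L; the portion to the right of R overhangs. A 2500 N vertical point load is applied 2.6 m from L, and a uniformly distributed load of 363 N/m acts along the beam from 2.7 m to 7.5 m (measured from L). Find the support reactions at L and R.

Resultant of the distributed load: 363 × 4.8 = 1742.4 N at 5.1 m from L.
Taking moments about L: R_y·7.1 − 2500·2.6 − (363·4.8)·5.1 = 0 → R_y = 15386.24/7.1 = 2167.08 ≈ 2167 N.
ΣF_y = 0: L_y + 2167.08 − 2500 − 363·4.8 = 0 → L_y = 2075 N.
ΣF_x = 0: no horizontal applied forces, so L_x = 0.

L_x = 0, L_y = 2075 N, R_y = 2167 N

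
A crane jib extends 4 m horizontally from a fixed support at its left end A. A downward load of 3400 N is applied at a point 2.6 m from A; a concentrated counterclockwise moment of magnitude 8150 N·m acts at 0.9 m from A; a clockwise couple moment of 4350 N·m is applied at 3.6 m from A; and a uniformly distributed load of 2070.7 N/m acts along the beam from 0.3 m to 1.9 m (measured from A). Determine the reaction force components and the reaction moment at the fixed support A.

A_x = 0, A_y = 6713 N, M_A = 8684 N·m

Resultant of the distributed load: 2070.7 × 1.6 = 3313.12 N at 1.1 m from A.
ΣF_x = 0: A_x = 0.
ΣF_y = 0: A_y − 3400 − 2070.7·1.6 = 0 → A_y = 6713 N.
ΣM about A: M_A − 3400·2.6 + 8150 − 4350 − (2070.7·1.6)·1.1 = 0 → M_A = 8684 N·m.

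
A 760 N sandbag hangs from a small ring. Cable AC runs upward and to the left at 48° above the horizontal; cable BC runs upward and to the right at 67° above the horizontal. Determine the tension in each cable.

T_AC = 327.7 N, T_BC = 561.1 N

ΣF_x = 0: −T_AC·cos48° + T_BC·cos67° = 0 → T_BC = 1.71251·T_AC.
ΣF_y = 0: T_AC·sin48° + T_BC·sin67° = 760.
Substitute: T_AC·(0.743145 + 1.71251·0.920505) = 760 → T_AC = 327.654 ≈ 327.7 N.
Then T_BC = 1.71251 × 327.654 = 561.1 N.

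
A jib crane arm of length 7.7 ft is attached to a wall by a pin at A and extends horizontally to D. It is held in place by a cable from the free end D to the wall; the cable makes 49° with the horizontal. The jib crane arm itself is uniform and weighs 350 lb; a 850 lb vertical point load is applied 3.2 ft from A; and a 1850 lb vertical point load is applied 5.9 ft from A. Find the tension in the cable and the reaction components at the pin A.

ΣM about A: T·sin49°·7.7 − 350·3.85 − 850·3.2 − 1850·5.9 = 0 → T = 14982.5/(7.7·0.75471) = 2578.18 ≈ 2578 lb.
ΣF_x = 0: A_x − T·cos49° = 0 → A_x = 2578.18 × 0.656059 = 1691 lb.
ΣF_y = 0: A_y + T·sin49° − 350 − 850 − 1850 = 0 → A_y = 3050 − 2578.18 × 0.75471 = 1104 lb.

T = 2578 lb, A_x = 1691 lb, A_y = 1104 lb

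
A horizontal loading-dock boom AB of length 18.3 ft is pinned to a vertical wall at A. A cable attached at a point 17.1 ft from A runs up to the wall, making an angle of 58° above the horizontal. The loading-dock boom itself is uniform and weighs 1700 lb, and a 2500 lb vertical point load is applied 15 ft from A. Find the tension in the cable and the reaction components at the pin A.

ΣM about A: T·sin58°·17.1 − 1700·9.15 − 2500·15 = 0 → T = 53055/(17.1·0.848048) = 3658.56 ≈ 3659 lb.
ΣF_x = 0: A_x − T·cos58° = 0 → A_x = 3658.56 × 0.529919 = 1939 lb.
ΣF_y = 0: A_y + T·sin58° − 1700 − 2500 = 0 → A_y = 4200 − 3658.56 × 0.848048 = 1097 lb.

T = 3659 lb, A_x = 1939 lb, A_y = 1097 lb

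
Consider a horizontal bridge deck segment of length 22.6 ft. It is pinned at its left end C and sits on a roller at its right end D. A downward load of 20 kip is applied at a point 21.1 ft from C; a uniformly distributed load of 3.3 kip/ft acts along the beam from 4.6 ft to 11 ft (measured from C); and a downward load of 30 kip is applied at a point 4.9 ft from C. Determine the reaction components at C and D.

Resultant of the distributed load: 3.3 × 6.4 = 21.12 kip at 7.8 ft from C.
ΣM about C: D_y·22.6 − 20·21.1 − (3.3·6.4)·7.8 − 30·4.9 = 0 → D_y = 733.736/22.6 = 32.4662 ≈ 32.47 kip.
ΣF_y = 0: C_y + 32.4662 − 20 − 3.3·6.4 − 30 = 0 → C_y = 38.65 kip.
ΣF_x = 0: no horizontal applied forces, so C_x = 0.

C_x = 0, C_y = 38.65 kip, D_y = 32.47 kip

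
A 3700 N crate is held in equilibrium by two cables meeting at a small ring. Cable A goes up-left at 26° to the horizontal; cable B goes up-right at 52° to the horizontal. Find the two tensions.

T_A = 2329 N, T_B = 3400 N

ΣF_x = 0: −T_A·cos26° + T_B·cos52° = 0 → T_B = 1.45988·T_A.
ΣF_y = 0: T_A·sin26° + T_B·sin52° = 3700.
Substitute: T_A·(0.438371 + 1.45988·0.788011) = 3700 → T_A = 2328.84 ≈ 2329 N.
Then T_B = 1.45988 × 2328.84 = 3400 N.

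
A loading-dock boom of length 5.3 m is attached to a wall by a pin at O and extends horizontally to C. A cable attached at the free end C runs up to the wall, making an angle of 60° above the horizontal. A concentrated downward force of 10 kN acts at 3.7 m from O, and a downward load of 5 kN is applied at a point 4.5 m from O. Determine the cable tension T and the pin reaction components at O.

ΣM about O: T·sin60°·5.3 − 10·3.7 − 5·4.5 = 0 → T = 59.5/(5.3·0.866025) = 12.9632 ≈ 12.96 kN.
ΣF_x = 0: O_x − T·cos60° = 0 → O_x = 12.9632 × 0.5 = 6.482 kN.
ΣF_y = 0: O_y + T·sin60° − 10 − 5 = 0 → O_y = 15 − 12.9632 × 0.866025 = 3.774 kN.

T = 12.96 kN, O_x = 6.482 kN, O_y = 3.774 kN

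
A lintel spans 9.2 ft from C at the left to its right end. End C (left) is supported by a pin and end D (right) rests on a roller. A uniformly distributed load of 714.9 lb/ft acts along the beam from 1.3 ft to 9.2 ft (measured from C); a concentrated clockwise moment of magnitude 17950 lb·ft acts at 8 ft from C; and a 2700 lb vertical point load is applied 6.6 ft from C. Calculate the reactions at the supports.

C_x = 0, C_y = 1237 lb, D_y = 7111 lb

Resultant of the distributed load: 714.9 × 7.9 = 5647.71 lb at 5.25 ft from C.
ΣM about C: D_y·9.2 − (714.9·7.9)·5.25 − 17950 − 2700·6.6 = 0 → D_y = 65420.4775/9.2 = 7110.92 ≈ 7111 lb.
ΣF_y = 0: C_y + 7110.92 − 714.9·7.9 − 2700 = 0 → C_y = 1237 lb.
ΣF_x = 0: no horizontal applied forces, so C_x = 0.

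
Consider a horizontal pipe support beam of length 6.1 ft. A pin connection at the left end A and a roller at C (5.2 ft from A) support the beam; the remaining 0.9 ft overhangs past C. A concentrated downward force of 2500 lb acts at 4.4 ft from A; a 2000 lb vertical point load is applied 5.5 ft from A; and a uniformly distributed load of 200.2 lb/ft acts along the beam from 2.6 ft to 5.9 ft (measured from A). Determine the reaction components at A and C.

Resultant of the distributed load: 200.2 × 3.3 = 660.66 lb at 4.25 ft from A.
Moments about A: C_y·5.2 − 2500·4.4 − 2000·5.5 − (200.2·3.3)·4.25 = 0 → C_y = 24807.805/5.2 = 4770.73 ≈ 4771 lb.
ΣF_y = 0: A_y + 4770.73 − 2500 − 2000 − 200.2·3.3 = 0 → A_y = 389.9 lb.
ΣF_x = 0: no horizontal applied forces, so A_x = 0.

A_x = 0, A_y = 389.9 lb, C_y = 4771 lb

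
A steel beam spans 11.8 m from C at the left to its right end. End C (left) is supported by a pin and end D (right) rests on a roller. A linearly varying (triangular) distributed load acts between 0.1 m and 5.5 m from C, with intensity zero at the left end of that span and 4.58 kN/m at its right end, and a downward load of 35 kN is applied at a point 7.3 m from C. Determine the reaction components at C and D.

C_x = 0, C_y = 21.84 kN, D_y = 25.53 kN

Resultant of the triangular load: ½ × 4.58 × 5.4 = 12.366 kN, acting at 3.7 m from C (one-third of the span from the peak).
Taking moments about C: D_y·11.8 − (½·4.58·5.4)·3.7 − 35·7.3 = 0 → D_y = 301.2542/11.8 = 25.53 kN.
ΣF_y = 0: C_y + 25.53 − ½·4.58·5.4 − 35 = 0 → C_y = 21.84 kN.
ΣF_x = 0: no horizontal applied forces, so C_x = 0.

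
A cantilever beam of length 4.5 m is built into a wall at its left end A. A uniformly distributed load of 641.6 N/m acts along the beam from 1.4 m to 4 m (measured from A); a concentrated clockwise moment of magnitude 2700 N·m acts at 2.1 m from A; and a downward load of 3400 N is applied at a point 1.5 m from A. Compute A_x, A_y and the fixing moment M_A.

A_x = 0, A_y = 5068 N, M_A = 12300 N·m

Resultant of the distributed load: 641.6 × 2.6 = 1668.16 N at 2.7 m from A.
ΣF_x = 0: A_x = 0.
ΣF_y = 0: A_y − 641.6·2.6 − 3400 = 0 → A_y = 5068 N.
ΣM about A: M_A − (641.6·2.6)·2.7 − 2700 − 3400·1.5 = 0 → M_A = 12300 N·m.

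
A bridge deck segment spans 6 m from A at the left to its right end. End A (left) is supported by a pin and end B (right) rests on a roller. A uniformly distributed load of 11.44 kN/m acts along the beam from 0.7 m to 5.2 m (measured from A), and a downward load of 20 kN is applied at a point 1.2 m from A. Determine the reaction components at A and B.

A_x = 0, A_y = 42.17 kN, B_y = 29.31 kN

Resultant of the distributed load: 11.44 × 4.5 = 51.48 kN at 2.95 m from A.
ΣM about A: B_y·6 − (11.44·4.5)·2.95 − 20·1.2 = 0 → B_y = 175.866/6 = 29.311 ≈ 29.31 kN.
ΣF_y = 0: A_y + 29.311 − 11.44·4.5 − 20 = 0 → A_y = 42.17 kN.
ΣF_x = 0: no horizontal applied forces, so A_x = 0.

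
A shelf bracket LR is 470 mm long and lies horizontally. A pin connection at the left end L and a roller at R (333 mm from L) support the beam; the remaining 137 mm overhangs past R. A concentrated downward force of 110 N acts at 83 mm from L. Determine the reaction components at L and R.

Moments about L: R_y·333 − 110·83 = 0 → R_y = 9130/333 = 27.4174 ≈ 27.42 N.
ΣF_y = 0: L_y + 27.4174 − 110 = 0 → L_y = 82.58 N.
ΣF_x = 0: no horizontal applied forces, so L_x = 0.

L_x = 0, L_y = 82.58 N, R_y = 27.42 N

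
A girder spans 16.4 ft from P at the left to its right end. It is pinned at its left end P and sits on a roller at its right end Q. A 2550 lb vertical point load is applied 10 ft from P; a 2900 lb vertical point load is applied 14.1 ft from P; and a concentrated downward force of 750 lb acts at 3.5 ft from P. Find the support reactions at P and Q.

P_x = 0, P_y = 1992 lb, Q_y = 4208 lb

Moments about P: Q_y·16.4 − 2550·10 − 2900·14.1 − 750·3.5 = 0 → Q_y = 69015/16.4 = 4208.23 ≈ 4208 lb.
ΣF_y = 0: P_y + 4208.23 − 2550 − 2900 − 750 = 0 → P_y = 1992 lb.
ΣF_x = 0: no horizontal applied forces, so P_x = 0.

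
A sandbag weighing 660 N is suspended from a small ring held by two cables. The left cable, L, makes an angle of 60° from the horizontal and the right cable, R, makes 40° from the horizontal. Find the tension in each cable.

ΣF_x = 0: −T_L·cos60° + T_R·cos40° = 0 → T_R = 0.652704·T_L.
ΣF_y = 0: T_L·sin60° + T_R·sin40° = 660.
Substitute: T_L·(0.866025 + 0.652704·0.642788) = 660 → T_L = 513.389 ≈ 513.4 N.
Then T_R = 0.652704 × 513.389 = 335.1 N.

T_L = 513.4 N, T_R = 335.1 N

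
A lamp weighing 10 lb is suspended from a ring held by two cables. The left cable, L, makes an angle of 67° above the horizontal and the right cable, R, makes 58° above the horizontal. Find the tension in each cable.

ΣF_x = 0: −T_L·cos67° + T_R·cos58° = 0 → T_R = 0.737341·T_L.
ΣF_y = 0: T_L·sin67° + T_R·sin58° = 10.
Substitute: T_L·(0.920505 + 0.737341·0.848048) = 10 → T_L = 6.46912 ≈ 6.469 lb.
Then T_R = 0.737341 × 6.46912 = 4.770 lb.

T_L = 6.469 lb, T_R = 4.770 lb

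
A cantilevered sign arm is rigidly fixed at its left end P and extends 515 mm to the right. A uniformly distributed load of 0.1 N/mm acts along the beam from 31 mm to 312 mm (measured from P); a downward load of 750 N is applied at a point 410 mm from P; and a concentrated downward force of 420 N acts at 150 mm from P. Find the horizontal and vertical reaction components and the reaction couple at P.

P_x = 0, P_y = 1198 N, M_P = 375300 N·mm

Resultant of the distributed load: 0.1 × 281 = 28.1 N at 171.5 mm from P.
ΣF_x = 0: P_x = 0.
ΣF_y = 0: P_y − 0.1·281 − 750 − 420 = 0 → P_y = 1198 N.
ΣM about P: M_P − (0.1·281)·171.5 − 750·410 − 420·150 = 0 → M_P = 375300 N·mm.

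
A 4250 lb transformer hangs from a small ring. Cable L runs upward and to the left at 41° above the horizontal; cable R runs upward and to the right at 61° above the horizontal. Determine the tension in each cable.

T_L = 2106 lb, T_R = 3279 lb

ΣF_x = 0: −T_L·cos41° + T_R·cos61° = 0 → T_R = 1.55671·T_L.
ΣF_y = 0: T_L·sin41° + T_R·sin61° = 4250.
Substitute: T_L·(0.656059 + 1.55671·0.87462) = 4250 → T_L = 2106.47 ≈ 2106 lb.
Then T_R = 1.55671 × 2106.47 = 3279 lb.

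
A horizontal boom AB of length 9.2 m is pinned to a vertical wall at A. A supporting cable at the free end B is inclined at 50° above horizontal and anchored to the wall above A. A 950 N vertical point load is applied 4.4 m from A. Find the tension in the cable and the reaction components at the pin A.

ΣM about A: T·sin50°·9.2 − 950·4.4 = 0 → T = 4180/(9.2·0.766044) = 593.109 ≈ 593.1 N.
ΣF_x = 0: A_x − T·cos50° = 0 → A_x = 593.109 × 0.642788 = 381.2 N.
ΣF_y = 0: A_y + T·sin50° − 950 = 0 → A_y = 950 − 593.109 × 0.766044 = 495.7 N.

T = 593.1 N, A_x = 381.2 N, A_y = 495.7 N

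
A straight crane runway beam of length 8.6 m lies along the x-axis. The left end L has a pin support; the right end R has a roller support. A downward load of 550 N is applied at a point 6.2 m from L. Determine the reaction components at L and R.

L_x = 0, L_y = 153.5 N, R_y = 396.5 N

Moments about L: R_y·8.6 − 550·6.2 = 0 → R_y = 3410/8.6 = 396.512 ≈ 396.5 N.
ΣF_y = 0: L_y + 396.512 − 550 = 0 → L_y = 153.5 N.
ΣF_x = 0: no horizontal applied forces, so L_x = 0.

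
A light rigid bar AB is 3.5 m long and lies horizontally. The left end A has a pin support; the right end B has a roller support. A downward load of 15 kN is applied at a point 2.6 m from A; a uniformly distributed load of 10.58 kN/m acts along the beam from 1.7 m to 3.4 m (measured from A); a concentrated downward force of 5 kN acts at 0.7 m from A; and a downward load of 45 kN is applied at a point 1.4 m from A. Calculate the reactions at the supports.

A_x = 0, A_y = 39.74 kN, B_y = 43.25 kN

Resultant of the distributed load: 10.58 × 1.7 = 17.986 kN at 2.55 m from A.
Taking moments about A: B_y·3.5 − 15·2.6 − (10.58·1.7)·2.55 − 5·0.7 − 45·1.4 = 0 → B_y = 151.3643/3.5 = 43.2469 ≈ 43.25 kN.
ΣF_y = 0: A_y + 43.2469 − 15 − 10.58·1.7 − 5 − 45 = 0 → A_y = 39.74 kN.
ΣF_x = 0: no horizontal applied forces, so A_x = 0.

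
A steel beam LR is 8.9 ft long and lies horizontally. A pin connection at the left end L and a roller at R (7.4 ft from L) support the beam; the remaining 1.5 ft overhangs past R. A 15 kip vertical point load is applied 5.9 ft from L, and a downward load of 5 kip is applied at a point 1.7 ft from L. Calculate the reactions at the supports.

ΣM about L: R_y·7.4 − 15·5.9 − 5·1.7 = 0 → R_y = 97/7.4 = 13.1081 ≈ 13.11 kip.
ΣF_y = 0: L_y + 13.1081 − 15 − 5 = 0 → L_y = 6.892 kip.
ΣF_x = 0: no horizontal applied forces, so L_x = 0.

L_x = 0, L_y = 6.892 kip, R_y = 13.11 kip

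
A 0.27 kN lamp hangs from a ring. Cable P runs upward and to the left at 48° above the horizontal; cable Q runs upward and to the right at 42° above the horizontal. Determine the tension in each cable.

T_P = 0.2006 kN, T_Q = 0.1807 kN

ΣF_x = 0: −T_P·cos48° + T_Q·cos42° = 0 → T_Q = 0.900404·T_P.
ΣF_y = 0: T_P·sin48° + T_Q·sin42° = 0.27.
Substitute: T_P·(0.743145 + 0.900404·0.669131) = 0.27 → T_P = 0.200649 ≈ 0.2006 kN.
Then T_Q = 0.900404 × 0.200649 = 0.1807 kN.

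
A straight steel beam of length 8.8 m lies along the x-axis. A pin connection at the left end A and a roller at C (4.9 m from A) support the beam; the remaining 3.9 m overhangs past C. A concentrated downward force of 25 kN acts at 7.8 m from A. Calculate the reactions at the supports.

Moments about A: C_y·4.9 − 25·7.8 = 0 → C_y = 195/4.9 = 39.7959 ≈ 39.80 kN.
ΣF_y = 0: A_y + 39.7959 − 25 = 0 → A_y = -14.80 kN.
ΣF_x = 0: no horizontal applied forces, so A_x = 0.

A_x = 0, A_y = -14.80 kN, C_y = 39.80 kN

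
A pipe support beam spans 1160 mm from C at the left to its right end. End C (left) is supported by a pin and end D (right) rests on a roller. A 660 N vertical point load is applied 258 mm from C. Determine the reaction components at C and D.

C_x = 0, C_y = 513.2 N, D_y = 146.8 N

ΣM about C: D_y·1160 − 660·258 = 0 → D_y = 170280/1160 = 146.793 ≈ 146.8 N.
ΣF_y = 0: C_y + 146.793 − 660 = 0 → C_y = 513.2 N.
ΣF_x = 0: no horizontal applied forces, so C_x = 0.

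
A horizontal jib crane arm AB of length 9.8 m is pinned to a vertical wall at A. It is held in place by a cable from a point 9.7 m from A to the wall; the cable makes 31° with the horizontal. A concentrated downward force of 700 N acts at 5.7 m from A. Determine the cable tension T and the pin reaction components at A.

ΣM about A: T·sin31°·9.7 − 700·5.7 = 0 → T = 3990/(9.7·0.515038) = 798.66 ≈ 798.7 N.
ΣF_x = 0: A_x − T·cos31° = 0 → A_x = 798.66 × 0.857167 = 684.6 N.
ΣF_y = 0: A_y + T·sin31° − 700 = 0 → A_y = 700 − 798.66 × 0.515038 = 288.7 N.

T = 798.7 N, A_x = 684.6 N, A_y = 288.7 N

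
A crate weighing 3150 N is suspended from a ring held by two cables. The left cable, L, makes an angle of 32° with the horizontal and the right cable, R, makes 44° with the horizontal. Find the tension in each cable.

T_L = 2335 N, T_R = 2753 N

ΣF_x = 0: −T_L·cos32° + T_R·cos44° = 0 → T_R = 1.17893·T_L.
ΣF_y = 0: T_L·sin32° + T_R·sin44° = 3150.
Substitute: T_L·(0.529919 + 1.17893·0.694658) = 3150 → T_L = 2335.28 ≈ 2335 N.
Then T_R = 1.17893 × 2335.28 = 2753 N.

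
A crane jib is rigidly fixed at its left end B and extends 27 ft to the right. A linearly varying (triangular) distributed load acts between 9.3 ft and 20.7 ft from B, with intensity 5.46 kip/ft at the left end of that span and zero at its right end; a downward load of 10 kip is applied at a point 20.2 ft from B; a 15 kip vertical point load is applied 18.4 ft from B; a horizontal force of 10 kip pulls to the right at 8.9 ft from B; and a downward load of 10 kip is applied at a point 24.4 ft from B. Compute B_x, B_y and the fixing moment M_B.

B_x = -10.00 kip, B_y = 66.12 kip, M_B = 1130 kip·ft

Resultant of the triangular load: ½ × 5.46 × 11.4 = 31.122 kip, acting at 13.1 ft from B (one-third of the span from the peak).
ΣF_x = 0: B_x + 10 = 0 → B_x = -10.00 kip.
ΣF_y = 0: B_y − ½·5.46·11.4 − 10 − 15 − 10 = 0 → B_y = 66.12 kip.
ΣM about B: M_B − (½·5.46·11.4)·13.1 − 10·20.2 − 15·18.4 − 10·24.4 = 0 → M_B = 1130 kip·ft.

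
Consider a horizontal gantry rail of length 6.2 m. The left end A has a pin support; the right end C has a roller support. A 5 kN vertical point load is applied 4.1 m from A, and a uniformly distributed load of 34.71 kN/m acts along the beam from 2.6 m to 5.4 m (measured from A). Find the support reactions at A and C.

A_x = 0, A_y = 36.18 kN, C_y = 66.01 kN

Resultant of the distributed load: 34.71 × 2.8 = 97.188 kN at 4 m from A.
ΣM about A: C_y·6.2 − 5·4.1 − (34.71·2.8)·4 = 0 → C_y = 409.252/6.2 = 66.0084 ≈ 66.01 kN.
ΣF_y = 0: A_y + 66.0084 − 5 − 34.71·2.8 = 0 → A_y = 36.18 kN.
ΣF_x = 0: no horizontal applied forces, so A_x = 0.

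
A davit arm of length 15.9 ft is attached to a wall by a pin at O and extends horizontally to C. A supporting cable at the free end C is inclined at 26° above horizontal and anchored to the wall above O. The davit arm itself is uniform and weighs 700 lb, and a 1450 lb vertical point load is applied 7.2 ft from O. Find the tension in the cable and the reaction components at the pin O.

ΣM about O: T·sin26°·15.9 − 700·7.95 − 1450·7.2 = 0 → T = 16005/(15.9·0.438371) = 2296.24 ≈ 2296 lb.
ΣF_x = 0: O_x − T·cos26° = 0 → O_x = 2296.24 × 0.898794 = 2064 lb.
ΣF_y = 0: O_y + T·sin26° − 700 − 1450 = 0 → O_y = 2150 − 2296.24 × 0.438371 = 1143 lb.

T = 2296 lb, O_x = 2064 lb, O_y = 1143 lb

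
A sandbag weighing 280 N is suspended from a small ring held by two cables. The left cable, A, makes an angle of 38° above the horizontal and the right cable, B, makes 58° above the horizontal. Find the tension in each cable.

ΣF_x = 0: −T_A·cos38° + T_B·cos58° = 0 → T_B = 1.48704·T_A.
ΣF_y = 0: T_A·sin38° + T_B·sin58° = 280.
Substitute: T_A·(0.615661 + 1.48704·0.848048) = 280 → T_A = 149.195 ≈ 149.2 N.
Then T_B = 1.48704 × 149.195 = 221.9 N.

T_A = 149.2 N, T_B = 221.9 N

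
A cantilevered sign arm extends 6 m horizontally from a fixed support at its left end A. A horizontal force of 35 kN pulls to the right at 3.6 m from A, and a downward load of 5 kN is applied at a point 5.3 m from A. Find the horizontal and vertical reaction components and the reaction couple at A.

ΣF_x = 0: A_x + 35 = 0 → A_x = -35.00 kN.
ΣF_y = 0: A_y − 5 = 0 → A_y = 5.000 kN.
ΣM about A: M_A − 5·5.3 = 0 → M_A = 26.50 kN·m.

A_x = -35.00 kN, A_y = 5.000 kN, M_A = 26.50 kN·m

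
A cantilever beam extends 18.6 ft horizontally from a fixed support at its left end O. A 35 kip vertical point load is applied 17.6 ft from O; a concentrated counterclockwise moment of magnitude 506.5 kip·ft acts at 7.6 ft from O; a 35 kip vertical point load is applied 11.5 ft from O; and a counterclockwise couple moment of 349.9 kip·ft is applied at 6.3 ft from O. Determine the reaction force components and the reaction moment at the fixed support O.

O_x = 0, O_y = 70.00 kip, M_O = 162.1 kip·ft

ΣF_x = 0: O_x = 0.
ΣF_y = 0: O_y − 35 − 35 = 0 → O_y = 70.00 kip.
ΣM about O: M_O − 35·17.6 + 506.5 − 35·11.5 + 349.9 = 0 → M_O = 162.1 kip·ft.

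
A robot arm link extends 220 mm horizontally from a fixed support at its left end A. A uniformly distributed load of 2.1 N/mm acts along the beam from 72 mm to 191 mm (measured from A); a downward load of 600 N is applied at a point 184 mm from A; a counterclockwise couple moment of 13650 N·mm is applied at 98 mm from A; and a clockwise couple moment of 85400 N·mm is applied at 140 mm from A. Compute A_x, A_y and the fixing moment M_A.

Resultant of the distributed load: 2.1 × 119 = 249.9 N at 131.5 mm from A.
ΣF_x = 0: A_x = 0.
ΣF_y = 0: A_y − 2.1·119 − 600 = 0 → A_y = 849.9 N.
ΣM about A: M_A − (2.1·119)·131.5 − 600·184 + 13650 − 85400 = 0 → M_A = 215000 N·mm.

A_x = 0, A_y = 849.9 N, M_A = 215000 N·mm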